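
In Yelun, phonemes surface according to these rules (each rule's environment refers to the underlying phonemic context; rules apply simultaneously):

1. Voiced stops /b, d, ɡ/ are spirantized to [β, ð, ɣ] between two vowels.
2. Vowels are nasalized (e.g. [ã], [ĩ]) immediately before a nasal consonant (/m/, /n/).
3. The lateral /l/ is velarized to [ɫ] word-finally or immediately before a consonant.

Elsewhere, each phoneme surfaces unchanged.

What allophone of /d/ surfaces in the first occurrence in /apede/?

[ð]

/d/ (between /e/ and /e/) occurs between two vowels → [ð] by rule 1.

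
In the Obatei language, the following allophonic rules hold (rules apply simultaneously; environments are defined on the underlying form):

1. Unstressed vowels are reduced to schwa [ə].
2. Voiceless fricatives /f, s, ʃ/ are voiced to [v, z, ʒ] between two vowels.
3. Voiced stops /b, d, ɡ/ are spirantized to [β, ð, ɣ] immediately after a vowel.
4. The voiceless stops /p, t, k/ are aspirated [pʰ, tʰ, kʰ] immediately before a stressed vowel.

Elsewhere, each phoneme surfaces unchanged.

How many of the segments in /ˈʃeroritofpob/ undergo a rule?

Segments that undergo a rule: /o/ → [ə] (rule 1); /i/ → [ə] (rule 1); /o/ → [ə] (rule 1); /o/ → [ə] (rule 1); /b/ → [β] (rule 3).
All other segments surface unchanged.

5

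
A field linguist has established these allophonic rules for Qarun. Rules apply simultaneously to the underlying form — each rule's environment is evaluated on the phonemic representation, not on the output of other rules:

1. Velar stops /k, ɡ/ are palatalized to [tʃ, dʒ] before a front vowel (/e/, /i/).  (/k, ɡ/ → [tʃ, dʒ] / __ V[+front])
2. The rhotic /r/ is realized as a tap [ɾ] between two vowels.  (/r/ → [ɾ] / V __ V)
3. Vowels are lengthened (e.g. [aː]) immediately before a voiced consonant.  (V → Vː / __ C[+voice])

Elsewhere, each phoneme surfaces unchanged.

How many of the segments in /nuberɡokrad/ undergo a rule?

3

Segments that undergo a rule: /u/ → [uː] (rule 3); /e/ → [eː] (rule 3); /a/ → [aː] (rule 3).
All other segments surface unchanged.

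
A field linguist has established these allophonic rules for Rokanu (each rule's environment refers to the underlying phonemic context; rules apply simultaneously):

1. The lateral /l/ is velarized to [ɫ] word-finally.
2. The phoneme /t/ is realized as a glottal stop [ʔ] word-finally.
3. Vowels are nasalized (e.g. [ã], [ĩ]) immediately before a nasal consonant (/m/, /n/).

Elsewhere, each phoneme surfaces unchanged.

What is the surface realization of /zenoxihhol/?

[zẽnoxihhoɫ]

/z/ stays [z].
/e/ meets the environment for rule 3 (before a nasal consonant) → [ẽ].
/n/ (between /e/ and /o/) is unaffected → [n].
/o/ (between /n/ and /x/) fails the environment for rule 3, so it stays [o].
/x/ — not in any rule's target class → [x].
/i/ (between /x/ and /h/) is in the target of rule 3 but the environment (before a nasal consonant) is not met → [i].
/h/ (between /i/ and /h/) is unaffected → [h].
/h/ (between /h/ and /o/): no rule targets it → [h].
/o/ — between /h/ and /l/; rule 3 does not apply here → [o].
/l/ meets the environment for rule 1 (word-finally) → [ɫ].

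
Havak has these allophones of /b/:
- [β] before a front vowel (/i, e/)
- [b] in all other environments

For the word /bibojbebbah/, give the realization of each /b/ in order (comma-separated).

Occurrence 1 (position 1): before a front vowel (/i, e/) → [β].
Occurrence 2 (position 3): no conditioning environment matches → elsewhere allophone [b].
Occurrence 3 (position 6): before a front vowel (/i, e/) → [β].
Occurrence 4 (position 8): no conditioning environment matches → elsewhere allophone [b].
Occurrence 5 (position 9): no conditioning environment matches → elsewhere allophone [b].

[β], [b], [β], [b], [b]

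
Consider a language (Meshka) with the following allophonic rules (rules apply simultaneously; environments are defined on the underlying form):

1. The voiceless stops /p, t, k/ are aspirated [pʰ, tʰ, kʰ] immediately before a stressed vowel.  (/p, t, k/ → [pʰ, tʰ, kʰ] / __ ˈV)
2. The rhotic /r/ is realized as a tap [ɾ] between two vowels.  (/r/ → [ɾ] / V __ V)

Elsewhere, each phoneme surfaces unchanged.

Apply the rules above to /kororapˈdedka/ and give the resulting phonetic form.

[koɾoɾapˈdedka]

/k/ (word-initial) fails the environment for rule 1, so it stays [k].
/o/ (between /k/ and /r/) is unaffected → [o].
/r/ (between /o/ and /o/): between two vowels, so rule 2 applies → [ɾ].
/o/ (between /r/ and /r/) is unaffected → [o].
/r/ (between /o/ and /a/): between two vowels, so rule 2 applies → [ɾ].
/a/ stays [a].
/p/ (between /a/ and /d/) fails the environment for rule 1, so it stays [p].
/d/ — not in any rule's target class → [d].
/e/ stays [e].
/d/ (between /e/ and /k/): no rule targets it → [d].
/k/ (between /d/ and /a/): rule 1 targets it, but not immediately before a stressed vowel → unchanged [k].
/a/ (word-final) is unaffected → [a].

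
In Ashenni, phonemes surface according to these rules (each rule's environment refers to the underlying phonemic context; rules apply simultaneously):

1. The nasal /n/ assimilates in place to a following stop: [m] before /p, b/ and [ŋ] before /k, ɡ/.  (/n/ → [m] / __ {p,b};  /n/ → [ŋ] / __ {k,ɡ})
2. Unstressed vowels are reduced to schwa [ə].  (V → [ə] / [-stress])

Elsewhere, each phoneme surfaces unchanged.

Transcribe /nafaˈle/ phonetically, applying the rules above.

[nəfəˈle]

/n/ — word-initial; rule 1 does not apply here → [n].
/a/ — between /n/ and /f/, in an unstressed syllable — surfaces as [ə] (rule 2).
/f/ stays [f].
/a/ (between /f/ and /l/): in an unstressed syllable, so rule 2 applies → [ə].
/l/ (between /a/ and /e/): no rule targets it → [l].
/e/ (word-final): rule 2 targets it, but not in an unstressed syllable → unchanged [e].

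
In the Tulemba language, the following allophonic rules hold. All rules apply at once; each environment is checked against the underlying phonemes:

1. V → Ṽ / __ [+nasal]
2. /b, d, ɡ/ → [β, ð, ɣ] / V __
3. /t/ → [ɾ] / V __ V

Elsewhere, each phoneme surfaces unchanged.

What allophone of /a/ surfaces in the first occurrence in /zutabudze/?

[a]

/a/ (between /t/ and /b/) is in the target of rule 1 but the environment (before a nasal consonant) is not met → [a].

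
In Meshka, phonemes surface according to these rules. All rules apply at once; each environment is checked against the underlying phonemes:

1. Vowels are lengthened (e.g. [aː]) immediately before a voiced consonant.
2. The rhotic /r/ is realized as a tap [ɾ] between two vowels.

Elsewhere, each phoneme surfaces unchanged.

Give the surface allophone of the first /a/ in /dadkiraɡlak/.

/a/ — between /d/ and /d/, before a voiced consonant — surfaces as [aː] (rule 1).

[aː]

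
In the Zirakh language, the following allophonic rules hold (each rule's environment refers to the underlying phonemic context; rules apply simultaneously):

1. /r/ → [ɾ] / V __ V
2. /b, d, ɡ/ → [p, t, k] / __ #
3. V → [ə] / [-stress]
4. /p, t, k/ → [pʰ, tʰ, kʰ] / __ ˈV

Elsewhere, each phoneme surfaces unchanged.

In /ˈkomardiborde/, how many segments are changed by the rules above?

5

Segments that undergo a rule: /k/ → [kʰ] (rule 4); /a/ → [ə] (rule 3); /i/ → [ə] (rule 3); /o/ → [ə] (rule 3); /e/ → [ə] (rule 3).
All other segments surface unchanged.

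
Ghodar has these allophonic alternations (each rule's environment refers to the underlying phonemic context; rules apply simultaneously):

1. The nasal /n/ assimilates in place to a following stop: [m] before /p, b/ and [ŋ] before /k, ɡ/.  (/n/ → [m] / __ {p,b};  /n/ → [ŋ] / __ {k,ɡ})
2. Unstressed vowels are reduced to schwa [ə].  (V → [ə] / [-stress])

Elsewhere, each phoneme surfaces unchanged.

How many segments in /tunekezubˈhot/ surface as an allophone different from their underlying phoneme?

4

Segments that undergo a rule: /u/ → [ə] (rule 2); /e/ → [ə] (rule 2); /e/ → [ə] (rule 2); /u/ → [ə] (rule 2).
All other segments surface unchanged.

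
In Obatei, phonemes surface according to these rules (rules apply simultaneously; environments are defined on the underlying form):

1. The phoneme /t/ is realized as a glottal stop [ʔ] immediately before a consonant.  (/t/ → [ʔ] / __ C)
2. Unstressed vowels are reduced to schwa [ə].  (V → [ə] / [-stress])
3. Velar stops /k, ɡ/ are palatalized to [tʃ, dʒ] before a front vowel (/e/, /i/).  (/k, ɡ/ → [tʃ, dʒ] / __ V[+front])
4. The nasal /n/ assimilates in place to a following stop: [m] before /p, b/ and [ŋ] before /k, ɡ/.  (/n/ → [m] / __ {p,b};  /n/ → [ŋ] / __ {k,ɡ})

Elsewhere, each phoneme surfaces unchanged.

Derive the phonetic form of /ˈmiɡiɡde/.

[ˈmidʒəɡdə]

/m/ (word-initial): no rule targets it → [m].
/i/ (between /m/ and /ɡ/) fails the environment for rule 2, so it stays [i].
/ɡ/ (between /i/ and /i/): before a front vowel, so rule 3 applies → [dʒ].
/i/ meets the environment for rule 2 (in an unstressed syllable) → [ə].
/ɡ/ (between /i/ and /d/): rule 3 targets it, but not before a front vowel → unchanged [ɡ].
/d/ (between /ɡ/ and /e/) is unaffected → [d].
/e/ (word-final): in an unstressed syllable, so rule 2 applies → [ə].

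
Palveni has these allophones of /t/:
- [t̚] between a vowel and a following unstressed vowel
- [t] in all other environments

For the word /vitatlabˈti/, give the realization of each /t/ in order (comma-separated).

Occurrence 1 (position 3): between a vowel and a following unstressed vowel → [t̚].
Occurrence 2 (position 5): no conditioning environment matches → elsewhere allophone [t].
Occurrence 3 (position 9): no conditioning environment matches → elsewhere allophone [t].

[t̚], [t], [t]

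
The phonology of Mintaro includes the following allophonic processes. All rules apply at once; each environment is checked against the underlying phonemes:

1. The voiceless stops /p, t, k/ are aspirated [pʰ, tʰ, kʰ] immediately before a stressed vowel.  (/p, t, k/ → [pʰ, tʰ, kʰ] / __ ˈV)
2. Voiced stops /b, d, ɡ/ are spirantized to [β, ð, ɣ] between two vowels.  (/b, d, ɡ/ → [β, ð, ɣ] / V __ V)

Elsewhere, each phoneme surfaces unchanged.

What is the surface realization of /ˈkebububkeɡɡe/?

/k/ — word-initial, immediately before a stressed vowel — surfaces as [kʰ] (rule 1).
/b/ meets the environment for rule 2 (between two vowels) → [β].
/b/ — between /u/ and /u/, between two vowels — surfaces as [β] (rule 2).
/b/ (between /u/ and /k/): rule 2 targets it, but not between two vowels → unchanged [b].
/k/ (between /b/ and /e/) is in the target of rule 1 but the environment (immediately before a stressed vowel) is not met → [k].
/ɡ/ (between /e/ and /ɡ/): rule 2 targets it, but not between two vowels → unchanged [ɡ].
/ɡ/ (between /ɡ/ and /e/): rule 2 targets it, but not between two vowels → unchanged [ɡ].

[ˈkʰeβuβubkeɡɡe]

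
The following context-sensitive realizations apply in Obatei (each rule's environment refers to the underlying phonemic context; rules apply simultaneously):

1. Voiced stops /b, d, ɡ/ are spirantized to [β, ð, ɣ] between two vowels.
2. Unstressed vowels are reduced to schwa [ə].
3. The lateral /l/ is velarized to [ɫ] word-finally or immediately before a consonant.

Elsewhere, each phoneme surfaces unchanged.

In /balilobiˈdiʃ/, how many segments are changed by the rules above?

6

Segments that undergo a rule: /a/ → [ə] (rule 2); /i/ → [ə] (rule 2); /o/ → [ə] (rule 2); /b/ → [β] (rule 1); /i/ → [ə] (rule 2); /d/ → [ð] (rule 1).
All other segments surface unchanged.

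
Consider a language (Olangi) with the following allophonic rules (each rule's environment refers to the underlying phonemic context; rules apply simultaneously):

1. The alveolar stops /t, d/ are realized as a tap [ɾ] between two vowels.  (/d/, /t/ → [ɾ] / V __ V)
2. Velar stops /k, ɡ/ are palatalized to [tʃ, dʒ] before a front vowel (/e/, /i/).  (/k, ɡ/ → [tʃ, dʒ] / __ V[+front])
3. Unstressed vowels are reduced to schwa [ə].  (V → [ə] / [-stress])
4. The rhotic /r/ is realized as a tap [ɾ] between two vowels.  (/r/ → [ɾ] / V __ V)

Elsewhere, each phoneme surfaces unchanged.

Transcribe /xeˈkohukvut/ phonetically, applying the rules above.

/e/ meets the environment for rule 3 (in an unstressed syllable) → [ə].
/k/ (between /e/ and /o/): rule 2 targets it, but not before a front vowel → unchanged [k].
/o/ — between /k/ and /h/; rule 3 does not apply here → [o].
Rule 3 applies to /u/ (between /h/ and /k/: in an unstressed syllable) → [ə].
/k/ (between /u/ and /v/) fails the environment for rule 2, so it stays [k].
/u/ (between /v/ and /t/) occurs in an unstressed syllable → [ə] by rule 3.
/t/ (word-final): rule 1 targets it, but not between two vowels → unchanged [t].

[xəˈkohəkvət]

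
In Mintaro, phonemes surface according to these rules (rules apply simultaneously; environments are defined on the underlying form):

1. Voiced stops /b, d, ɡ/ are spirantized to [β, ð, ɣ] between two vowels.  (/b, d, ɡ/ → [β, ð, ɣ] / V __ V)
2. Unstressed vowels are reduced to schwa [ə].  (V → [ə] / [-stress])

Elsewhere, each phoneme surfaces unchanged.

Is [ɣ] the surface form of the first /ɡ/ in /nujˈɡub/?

No

/ɡ/ (between /j/ and /u/) is in the target of rule 1 but the environment (between two vowels) is not met → [ɡ].
The actual realization is [ɡ], not [ɣ].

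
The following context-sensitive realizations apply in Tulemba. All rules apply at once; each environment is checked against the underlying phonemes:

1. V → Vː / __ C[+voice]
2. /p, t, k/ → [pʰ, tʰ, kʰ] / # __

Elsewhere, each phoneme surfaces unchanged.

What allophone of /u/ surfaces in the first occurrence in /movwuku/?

/u/ (between /w/ and /k/): rule 1 targets it, but not before a voiced consonant → unchanged [u].

[u]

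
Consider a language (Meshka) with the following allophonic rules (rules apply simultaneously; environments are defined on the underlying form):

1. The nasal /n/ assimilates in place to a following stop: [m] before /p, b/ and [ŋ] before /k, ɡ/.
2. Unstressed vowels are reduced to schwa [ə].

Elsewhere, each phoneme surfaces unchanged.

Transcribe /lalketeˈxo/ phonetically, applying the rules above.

/l/ (word-initial): no rule targets it → [l].
/a/ meets the environment for rule 2 (in an unstressed syllable) → [ə].
/l/ stays [l].
/k/ (between /l/ and /e/): no rule targets it → [k].
/e/ (between /k/ and /t/) occurs in an unstressed syllable → [ə] by rule 2.
/t/ (between /e/ and /e/) is unaffected → [t].
/e/ meets the environment for rule 2 (in an unstressed syllable) → [ə].
/x/ stays [x].
/o/ (word-final) is in the target of rule 2 but the environment (in an unstressed syllable) is not met → [o].

[ləlkətəˈxo]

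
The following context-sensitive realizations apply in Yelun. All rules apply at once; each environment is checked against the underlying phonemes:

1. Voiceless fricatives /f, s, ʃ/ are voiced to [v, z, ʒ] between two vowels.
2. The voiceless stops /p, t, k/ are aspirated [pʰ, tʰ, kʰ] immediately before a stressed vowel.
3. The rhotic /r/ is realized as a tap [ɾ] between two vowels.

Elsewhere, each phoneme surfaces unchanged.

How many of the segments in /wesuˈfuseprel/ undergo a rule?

3

Segments that undergo a rule: /s/ → [z] (rule 1); /f/ → [v] (rule 1); /s/ → [z] (rule 1).
All other segments surface unchanged.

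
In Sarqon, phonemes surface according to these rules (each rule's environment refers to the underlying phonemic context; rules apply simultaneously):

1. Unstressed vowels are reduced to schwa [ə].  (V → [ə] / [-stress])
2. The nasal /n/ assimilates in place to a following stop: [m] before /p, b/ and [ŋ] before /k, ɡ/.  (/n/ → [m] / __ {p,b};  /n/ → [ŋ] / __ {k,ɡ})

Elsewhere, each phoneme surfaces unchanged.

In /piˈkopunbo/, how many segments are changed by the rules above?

4

Segments that undergo a rule: /i/ → [ə] (rule 1); /u/ → [ə] (rule 1); /n/ → [m] (rule 2); /o/ → [ə] (rule 1).
All other segments surface unchanged.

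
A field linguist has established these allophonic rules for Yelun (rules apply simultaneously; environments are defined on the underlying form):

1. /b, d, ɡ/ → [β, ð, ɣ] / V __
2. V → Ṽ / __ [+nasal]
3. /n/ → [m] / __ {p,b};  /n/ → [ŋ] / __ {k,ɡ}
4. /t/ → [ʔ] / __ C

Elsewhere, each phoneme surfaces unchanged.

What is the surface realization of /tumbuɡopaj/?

[tũmbuɣopaj]

/t/ — word-initial; rule 4 does not apply here → [t].
/u/ (between /t/ and /m/) occurs before a nasal consonant → [ũ] by rule 2.
/m/ (between /u/ and /b/): no rule targets it → [m].
/b/ (between /m/ and /u/) fails the environment for rule 1, so it stays [b].
/u/ (between /b/ and /ɡ/): rule 2 targets it, but not before a nasal consonant → unchanged [u].
Rule 1 applies to /ɡ/ (between /u/ and /o/: immediately after a vowel) → [ɣ].
/o/ (between /ɡ/ and /p/): rule 2 targets it, but not before a nasal consonant → unchanged [o].
/p/ (between /o/ and /a/) is unaffected → [p].
/a/ (between /p/ and /j/) fails the environment for rule 2, so it stays [a].
/j/ (word-final): no rule targets it → [j].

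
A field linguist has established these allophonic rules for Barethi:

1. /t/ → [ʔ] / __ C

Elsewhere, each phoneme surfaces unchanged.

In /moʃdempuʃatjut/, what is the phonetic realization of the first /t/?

[ʔ]

/t/ meets the environment for rule 1 (immediately before a consonant) → [ʔ].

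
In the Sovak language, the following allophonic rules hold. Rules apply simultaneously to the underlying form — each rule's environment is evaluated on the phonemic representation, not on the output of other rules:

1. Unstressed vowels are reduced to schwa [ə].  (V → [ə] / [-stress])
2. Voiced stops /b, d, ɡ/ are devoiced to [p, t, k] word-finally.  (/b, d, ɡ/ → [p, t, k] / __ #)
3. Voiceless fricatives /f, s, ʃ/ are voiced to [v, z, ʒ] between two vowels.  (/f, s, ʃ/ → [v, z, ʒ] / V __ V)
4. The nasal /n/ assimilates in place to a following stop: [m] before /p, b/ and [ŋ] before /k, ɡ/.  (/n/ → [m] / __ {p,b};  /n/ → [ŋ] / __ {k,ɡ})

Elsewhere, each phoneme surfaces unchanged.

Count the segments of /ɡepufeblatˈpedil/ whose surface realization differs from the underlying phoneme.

Segments that undergo a rule: /e/ → [ə] (rule 1); /u/ → [ə] (rule 1); /f/ → [v] (rule 3); /e/ → [ə] (rule 1); /a/ → [ə] (rule 1); /i/ → [ə] (rule 1).
All other segments surface unchanged.

6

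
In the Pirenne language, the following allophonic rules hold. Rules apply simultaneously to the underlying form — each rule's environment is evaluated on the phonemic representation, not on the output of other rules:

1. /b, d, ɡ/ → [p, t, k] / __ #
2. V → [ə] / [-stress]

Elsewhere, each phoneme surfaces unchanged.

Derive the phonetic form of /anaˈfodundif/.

/a/ — word-initial, in an unstressed syllable — surfaces as [ə] (rule 2).
/n/ — not in any rule's target class → [n].
/a/ meets the environment for rule 2 (in an unstressed syllable) → [ə].
/f/ stays [f].
/o/ (between /f/ and /d/) fails the environment for rule 2, so it stays [o].
/d/ (between /o/ and /u/) is in the target of rule 1 but the environment (word-finally) is not met → [d].
Rule 2 applies to /u/ (between /d/ and /n/: in an unstressed syllable) → [ə].
/n/ (between /u/ and /d/): no rule targets it → [n].
/d/ (between /n/ and /i/): rule 1 targets it, but not word-finally → unchanged [d].
Rule 2 applies to /i/ (between /d/ and /f/: in an unstressed syllable) → [ə].
/f/ — not in any rule's target class → [f].

[ənəˈfodəndəf]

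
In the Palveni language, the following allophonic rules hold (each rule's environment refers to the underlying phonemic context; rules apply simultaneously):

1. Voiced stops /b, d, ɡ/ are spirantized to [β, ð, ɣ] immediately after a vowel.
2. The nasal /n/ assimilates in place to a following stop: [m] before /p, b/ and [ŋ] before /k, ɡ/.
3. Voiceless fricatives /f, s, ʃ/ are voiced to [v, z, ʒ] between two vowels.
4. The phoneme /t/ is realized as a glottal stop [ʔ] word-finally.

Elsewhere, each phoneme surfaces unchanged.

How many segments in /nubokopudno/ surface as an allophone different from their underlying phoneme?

2

Segments that undergo a rule: /b/ → [β] (rule 1); /d/ → [ð] (rule 1).
All other segments surface unchanged.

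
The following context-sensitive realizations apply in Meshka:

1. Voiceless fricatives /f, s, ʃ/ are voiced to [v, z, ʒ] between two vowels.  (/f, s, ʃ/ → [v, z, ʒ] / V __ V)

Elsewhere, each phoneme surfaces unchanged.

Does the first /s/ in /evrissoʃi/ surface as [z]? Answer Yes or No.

No

/s/ (between /i/ and /s/): rule 1 targets it, but not between two vowels → unchanged [s].
The actual realization is [s], not [z].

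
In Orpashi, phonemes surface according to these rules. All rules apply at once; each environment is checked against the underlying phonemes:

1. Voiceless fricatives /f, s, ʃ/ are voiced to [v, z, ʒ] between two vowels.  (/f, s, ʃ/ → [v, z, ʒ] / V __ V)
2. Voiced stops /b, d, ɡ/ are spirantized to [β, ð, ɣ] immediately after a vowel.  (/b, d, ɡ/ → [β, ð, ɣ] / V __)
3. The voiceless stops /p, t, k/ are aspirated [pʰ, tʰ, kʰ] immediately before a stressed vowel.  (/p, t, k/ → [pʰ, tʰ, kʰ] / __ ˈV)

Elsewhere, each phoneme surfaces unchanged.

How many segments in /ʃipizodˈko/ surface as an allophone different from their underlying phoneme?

Segments that undergo a rule: /d/ → [ð] (rule 2); /k/ → [kʰ] (rule 3).
All other segments surface unchanged.

2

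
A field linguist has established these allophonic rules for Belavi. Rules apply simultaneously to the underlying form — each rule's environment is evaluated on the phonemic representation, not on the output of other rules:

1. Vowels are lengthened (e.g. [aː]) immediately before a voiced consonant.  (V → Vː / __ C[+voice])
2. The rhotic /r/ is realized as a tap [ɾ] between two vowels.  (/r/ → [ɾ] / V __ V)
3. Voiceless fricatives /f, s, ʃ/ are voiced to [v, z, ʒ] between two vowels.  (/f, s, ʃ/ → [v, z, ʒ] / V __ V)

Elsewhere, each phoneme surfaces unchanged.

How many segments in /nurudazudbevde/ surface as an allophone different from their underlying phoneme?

6

Segments that undergo a rule: /u/ → [uː] (rule 1); /r/ → [ɾ] (rule 2); /u/ → [uː] (rule 1); /a/ → [aː] (rule 1); /u/ → [uː] (rule 1); /e/ → [eː] (rule 1).
All other segments surface unchanged.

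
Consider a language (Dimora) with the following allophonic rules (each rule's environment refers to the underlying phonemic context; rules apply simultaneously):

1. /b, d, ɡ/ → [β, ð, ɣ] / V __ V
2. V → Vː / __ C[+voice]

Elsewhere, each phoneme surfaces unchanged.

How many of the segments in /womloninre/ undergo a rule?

3

Segments that undergo a rule: /o/ → [oː] (rule 2); /o/ → [oː] (rule 2); /i/ → [iː] (rule 2).
All other segments surface unchanged.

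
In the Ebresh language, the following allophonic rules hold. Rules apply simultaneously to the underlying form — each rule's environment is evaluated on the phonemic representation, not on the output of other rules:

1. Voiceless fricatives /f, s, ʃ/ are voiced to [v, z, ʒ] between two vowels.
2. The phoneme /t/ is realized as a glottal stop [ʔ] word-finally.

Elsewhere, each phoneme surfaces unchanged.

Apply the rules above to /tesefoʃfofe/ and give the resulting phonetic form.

[tezevoʃfove]

/t/ (word-initial) fails the environment for rule 2, so it stays [t].
/s/ (between /e/ and /e/) occurs between two vowels → [z] by rule 1.
/f/ (between /e/ and /o/) occurs between two vowels → [v] by rule 1.
/ʃ/ (between /o/ and /f/) fails the environment for rule 1, so it stays [ʃ].
/f/ (between /ʃ/ and /o/) is in the target of rule 1 but the environment (between two vowels) is not met → [f].
/f/ (between /o/ and /e/) occurs between two vowels → [v] by rule 1.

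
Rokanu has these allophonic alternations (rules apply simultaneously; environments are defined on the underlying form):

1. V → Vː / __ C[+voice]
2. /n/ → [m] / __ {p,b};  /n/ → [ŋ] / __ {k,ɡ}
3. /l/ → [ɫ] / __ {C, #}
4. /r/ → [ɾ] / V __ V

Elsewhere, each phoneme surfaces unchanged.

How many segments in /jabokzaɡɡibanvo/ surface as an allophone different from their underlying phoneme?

4

Segments that undergo a rule: /a/ → [aː] (rule 1); /a/ → [aː] (rule 1); /i/ → [iː] (rule 1); /a/ → [aː] (rule 1).
All other segments surface unchanged.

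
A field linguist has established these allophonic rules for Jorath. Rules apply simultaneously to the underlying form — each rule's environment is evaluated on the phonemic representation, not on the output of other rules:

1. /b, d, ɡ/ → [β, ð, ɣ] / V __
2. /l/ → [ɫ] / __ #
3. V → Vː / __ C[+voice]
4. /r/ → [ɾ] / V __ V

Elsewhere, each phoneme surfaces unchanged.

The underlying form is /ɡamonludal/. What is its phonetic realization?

/ɡ/ (word-initial): rule 1 targets it, but not immediately after a vowel → unchanged [ɡ].
Rule 3 applies to /a/ (between /ɡ/ and /m/: before a voiced consonant) → [aː].
/m/ — not in any rule's target class → [m].
/o/ (between /m/ and /n/) occurs before a voiced consonant → [oː] by rule 3.
/n/ (between /o/ and /l/) is unaffected → [n].
/l/ (between /n/ and /u/) is in the target of rule 2 but the environment (word-finally) is not met → [l].
Rule 3 applies to /u/ (between /l/ and /d/: before a voiced consonant) → [uː].
Rule 1 applies to /d/ (between /u/ and /a/: immediately after a vowel) → [ð].
/a/ meets the environment for rule 3 (before a voiced consonant) → [aː].
/l/ (word-final): word-finally, so rule 2 applies → [ɫ].

[ɡaːmoːnluːðaːɫ]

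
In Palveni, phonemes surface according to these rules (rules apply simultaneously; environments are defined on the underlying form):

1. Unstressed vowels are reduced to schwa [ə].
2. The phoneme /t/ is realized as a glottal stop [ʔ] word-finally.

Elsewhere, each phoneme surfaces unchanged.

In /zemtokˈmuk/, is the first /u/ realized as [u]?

/u/ — between /m/ and /k/; rule 1 does not apply here → [u].
The actual realization is [u], which matches [u].

Yes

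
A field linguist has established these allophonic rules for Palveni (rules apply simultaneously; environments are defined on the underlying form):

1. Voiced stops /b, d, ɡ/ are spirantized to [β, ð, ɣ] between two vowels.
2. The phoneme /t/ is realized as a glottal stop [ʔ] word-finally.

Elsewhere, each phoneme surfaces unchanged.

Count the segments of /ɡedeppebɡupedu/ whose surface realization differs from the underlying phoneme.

2

Segments that undergo a rule: /d/ → [ð] (rule 1); /d/ → [ð] (rule 1).
All other segments surface unchanged.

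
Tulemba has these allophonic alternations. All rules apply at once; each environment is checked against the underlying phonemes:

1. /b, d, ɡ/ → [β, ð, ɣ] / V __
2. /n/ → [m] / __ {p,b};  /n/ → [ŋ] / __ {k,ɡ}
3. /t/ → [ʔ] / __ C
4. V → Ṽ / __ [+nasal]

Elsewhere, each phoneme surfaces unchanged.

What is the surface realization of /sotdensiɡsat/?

/s/ — not in any rule's target class → [s].
/o/ (between /s/ and /t/) fails the environment for rule 4, so it stays [o].
/t/ meets the environment for rule 3 (immediately before a consonant) → [ʔ].
/d/ (between /t/ and /e/) is in the target of rule 1 but the environment (immediately after a vowel) is not met → [d].
/e/ (between /d/ and /n/): before a nasal consonant, so rule 4 applies → [ẽ].
/n/ (between /e/ and /s/) fails the environment for rule 2, so it stays [n].
/s/ (between /n/ and /i/): no rule targets it → [s].
/i/ (between /s/ and /ɡ/) is in the target of rule 4 but the environment (before a nasal consonant) is not met → [i].
/ɡ/ meets the environment for rule 1 (immediately after a vowel) → [ɣ].
/s/ stays [s].
/a/ (between /s/ and /t/) fails the environment for rule 4, so it stays [a].
/t/ (word-final): rule 3 targets it, but not immediately before a consonant → unchanged [t].

[soʔdẽnsiɣsat]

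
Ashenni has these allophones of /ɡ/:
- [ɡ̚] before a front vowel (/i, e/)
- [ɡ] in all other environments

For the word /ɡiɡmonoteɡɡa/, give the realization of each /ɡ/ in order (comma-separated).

[ɡ̚], [ɡ], [ɡ], [ɡ]

Occurrence 1 (position 1): before a front vowel (/i, e/) → [ɡ̚].
Occurrence 2 (position 3): no conditioning environment matches → elsewhere allophone [ɡ].
Occurrence 3 (position 10): no conditioning environment matches → elsewhere allophone [ɡ].
Occurrence 4 (position 11): no conditioning environment matches → elsewhere allophone [ɡ].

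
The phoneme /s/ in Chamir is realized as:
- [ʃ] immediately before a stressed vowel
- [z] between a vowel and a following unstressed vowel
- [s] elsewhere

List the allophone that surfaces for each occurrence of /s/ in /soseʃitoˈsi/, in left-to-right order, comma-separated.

[s], [z], [ʃ]

Occurrence 1 (position 1): no conditioning environment matches → elsewhere allophone [s].
Occurrence 2 (position 3): between a vowel and a following unstressed vowel → [z].
Occurrence 3 (position 9): immediately before a stressed vowel → [ʃ].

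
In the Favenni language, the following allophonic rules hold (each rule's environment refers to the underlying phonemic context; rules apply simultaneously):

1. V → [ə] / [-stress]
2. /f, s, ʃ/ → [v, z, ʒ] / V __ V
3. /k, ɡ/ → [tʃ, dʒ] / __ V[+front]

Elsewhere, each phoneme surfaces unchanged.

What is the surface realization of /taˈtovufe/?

/t/ (word-initial): no rule targets it → [t].
/a/ (between /t/ and /t/) occurs in an unstressed syllable → [ə] by rule 1.
/t/ — not in any rule's target class → [t].
/o/ (between /t/ and /v/): rule 1 targets it, but not in an unstressed syllable → unchanged [o].
/v/ (between /o/ and /u/) is unaffected → [v].
/u/ (between /v/ and /f/) occurs in an unstressed syllable → [ə] by rule 1.
/f/ (between /u/ and /e/): between two vowels, so rule 2 applies → [v].
/e/ meets the environment for rule 1 (in an unstressed syllable) → [ə].

[təˈtovəvə]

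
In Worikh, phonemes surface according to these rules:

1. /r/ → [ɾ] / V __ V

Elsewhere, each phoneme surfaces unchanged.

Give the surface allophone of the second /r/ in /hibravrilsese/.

[r]

/r/ (between /v/ and /i/) fails the environment for rule 1, so it stays [r].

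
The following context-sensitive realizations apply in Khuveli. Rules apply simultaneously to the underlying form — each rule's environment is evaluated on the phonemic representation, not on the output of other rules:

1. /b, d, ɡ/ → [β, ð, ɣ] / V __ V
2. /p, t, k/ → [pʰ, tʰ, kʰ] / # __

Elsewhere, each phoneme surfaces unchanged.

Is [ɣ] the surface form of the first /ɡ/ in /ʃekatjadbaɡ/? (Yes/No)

/ɡ/ (word-final) is in the target of rule 1 but the environment (between two vowels) is not met → [ɡ].
The actual realization is [ɡ], not [ɣ].

No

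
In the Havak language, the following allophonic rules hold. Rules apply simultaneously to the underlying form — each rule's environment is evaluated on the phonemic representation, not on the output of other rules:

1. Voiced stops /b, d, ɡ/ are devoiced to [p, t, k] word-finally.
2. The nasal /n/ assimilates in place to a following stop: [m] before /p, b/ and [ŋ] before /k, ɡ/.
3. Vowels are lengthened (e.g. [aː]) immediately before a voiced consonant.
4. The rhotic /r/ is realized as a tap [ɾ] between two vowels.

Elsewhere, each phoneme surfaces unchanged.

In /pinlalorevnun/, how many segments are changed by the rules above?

6

Segments that undergo a rule: /i/ → [iː] (rule 3); /a/ → [aː] (rule 3); /o/ → [oː] (rule 3); /r/ → [ɾ] (rule 4); /e/ → [eː] (rule 3); /u/ → [uː] (rule 3).
All other segments surface unchanged.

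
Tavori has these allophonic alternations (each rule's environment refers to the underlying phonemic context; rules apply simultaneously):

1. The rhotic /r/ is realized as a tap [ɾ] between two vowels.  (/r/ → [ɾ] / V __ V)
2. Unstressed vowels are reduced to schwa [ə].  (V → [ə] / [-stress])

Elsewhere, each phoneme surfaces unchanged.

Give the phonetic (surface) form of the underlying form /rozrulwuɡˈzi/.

[rəzrəlwəɡˈzi]

/r/ (word-initial) fails the environment for rule 1, so it stays [r].
Rule 2 applies to /o/ (between /r/ and /z/: in an unstressed syllable) → [ə].
/z/ (between /o/ and /r/) is unaffected → [z].
/r/ (between /z/ and /u/) fails the environment for rule 1, so it stays [r].
/u/ — between /r/ and /l/, in an unstressed syllable — surfaces as [ə] (rule 2).
/l/ (between /u/ and /w/) is unaffected → [l].
/w/ stays [w].
Rule 2 applies to /u/ (between /w/ and /ɡ/: in an unstressed syllable) → [ə].
/ɡ/ — not in any rule's target class → [ɡ].
/z/ (between /ɡ/ and /i/): no rule targets it → [z].
/i/ (word-final): rule 2 targets it, but not in an unstressed syllable → unchanged [i].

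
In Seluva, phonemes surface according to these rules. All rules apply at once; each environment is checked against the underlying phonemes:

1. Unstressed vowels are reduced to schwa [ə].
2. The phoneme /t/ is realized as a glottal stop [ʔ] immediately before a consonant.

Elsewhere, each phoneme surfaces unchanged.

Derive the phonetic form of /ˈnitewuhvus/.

[ˈnitəwəhvəs]

/n/ stays [n].
/i/ (between /n/ and /t/) fails the environment for rule 1, so it stays [i].
/t/ (between /i/ and /e/) is in the target of rule 2 but the environment (immediately before a consonant) is not met → [t].
/e/ (between /t/ and /w/): in an unstressed syllable, so rule 1 applies → [ə].
/w/ (between /e/ and /u/): no rule targets it → [w].
/u/ meets the environment for rule 1 (in an unstressed syllable) → [ə].
/h/ (between /u/ and /v/) is unaffected → [h].
/v/ (between /h/ and /u/): no rule targets it → [v].
Rule 1 applies to /u/ (between /v/ and /s/: in an unstressed syllable) → [ə].
/s/ — not in any rule's target class → [s].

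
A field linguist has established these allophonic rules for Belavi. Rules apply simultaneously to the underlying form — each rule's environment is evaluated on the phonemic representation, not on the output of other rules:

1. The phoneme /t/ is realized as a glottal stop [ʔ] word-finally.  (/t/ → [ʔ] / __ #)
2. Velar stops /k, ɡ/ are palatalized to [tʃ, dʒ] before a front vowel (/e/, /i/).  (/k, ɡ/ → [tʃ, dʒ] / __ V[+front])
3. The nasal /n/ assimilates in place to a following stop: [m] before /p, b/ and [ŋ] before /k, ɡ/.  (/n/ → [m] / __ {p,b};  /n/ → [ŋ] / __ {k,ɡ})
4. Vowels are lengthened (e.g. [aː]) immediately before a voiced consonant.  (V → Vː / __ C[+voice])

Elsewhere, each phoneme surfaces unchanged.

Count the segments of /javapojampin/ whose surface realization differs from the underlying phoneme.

4

Segments that undergo a rule: /a/ → [aː] (rule 4); /o/ → [oː] (rule 4); /a/ → [aː] (rule 4); /i/ → [iː] (rule 4).
All other segments surface unchanged.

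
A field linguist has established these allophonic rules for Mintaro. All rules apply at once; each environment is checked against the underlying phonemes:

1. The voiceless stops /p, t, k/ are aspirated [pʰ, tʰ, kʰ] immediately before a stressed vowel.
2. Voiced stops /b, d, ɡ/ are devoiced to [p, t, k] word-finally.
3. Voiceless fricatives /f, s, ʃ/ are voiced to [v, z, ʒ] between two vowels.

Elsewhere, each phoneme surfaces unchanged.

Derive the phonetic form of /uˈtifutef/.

/u/ (word-initial): no rule targets it → [u].
/t/ (between /u/ and /i/): immediately before a stressed vowel, so rule 1 applies → [tʰ].
/i/ (between /t/ and /f/): no rule targets it → [i].
/f/ meets the environment for rule 3 (between two vowels) → [v].
/u/ stays [u].
/t/ — between /u/ and /e/; rule 1 does not apply here → [t].
/e/ (between /t/ and /f/) is unaffected → [e].
/f/ (word-final) is in the target of rule 3 but the environment (between two vowels) is not met → [f].

[uˈtʰivutef]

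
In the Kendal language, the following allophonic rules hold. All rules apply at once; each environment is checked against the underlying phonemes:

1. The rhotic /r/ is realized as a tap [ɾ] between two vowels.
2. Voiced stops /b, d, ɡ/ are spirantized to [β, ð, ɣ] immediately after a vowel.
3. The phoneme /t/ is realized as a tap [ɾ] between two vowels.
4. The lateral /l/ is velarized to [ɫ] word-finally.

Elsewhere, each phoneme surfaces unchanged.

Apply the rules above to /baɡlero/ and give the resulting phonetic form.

/b/ (word-initial) fails the environment for rule 2, so it stays [b].
/a/ (between /b/ and /ɡ/) is unaffected → [a].
/ɡ/ meets the environment for rule 2 (immediately after a vowel) → [ɣ].
/l/ (between /ɡ/ and /e/) fails the environment for rule 4, so it stays [l].
/e/ stays [e].
/r/ meets the environment for rule 1 (between two vowels) → [ɾ].
/o/ (word-final): no rule targets it → [o].

[baɣleɾo]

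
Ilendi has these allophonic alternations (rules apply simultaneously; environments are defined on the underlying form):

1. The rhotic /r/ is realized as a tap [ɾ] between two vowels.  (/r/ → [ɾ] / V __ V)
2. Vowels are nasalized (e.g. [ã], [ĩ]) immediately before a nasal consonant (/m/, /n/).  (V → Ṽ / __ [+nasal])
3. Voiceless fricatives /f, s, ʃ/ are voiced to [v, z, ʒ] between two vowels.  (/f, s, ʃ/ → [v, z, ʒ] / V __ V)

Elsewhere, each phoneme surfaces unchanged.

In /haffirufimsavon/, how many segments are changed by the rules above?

4

Segments that undergo a rule: /r/ → [ɾ] (rule 1); /f/ → [v] (rule 3); /i/ → [ĩ] (rule 2); /o/ → [õ] (rule 2).
All other segments surface unchanged.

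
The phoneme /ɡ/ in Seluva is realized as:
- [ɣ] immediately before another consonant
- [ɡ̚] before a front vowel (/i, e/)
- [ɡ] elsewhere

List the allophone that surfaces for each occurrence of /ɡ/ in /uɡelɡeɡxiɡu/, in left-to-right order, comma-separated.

[ɡ̚], [ɡ̚], [ɣ], [ɡ]

Occurrence 1 (position 2): before a front vowel (/i, e/) → [ɡ̚].
Occurrence 2 (position 5): before a front vowel (/i, e/) → [ɡ̚].
Occurrence 3 (position 7): immediately before another consonant → [ɣ].
Occurrence 4 (position 10): no conditioning environment matches → elsewhere allophone [ɡ].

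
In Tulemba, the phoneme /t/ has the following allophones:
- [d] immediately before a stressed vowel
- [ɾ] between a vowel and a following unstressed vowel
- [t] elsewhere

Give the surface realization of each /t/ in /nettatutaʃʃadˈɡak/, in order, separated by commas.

[t], [t], [ɾ], [ɾ]

Occurrence 1 (position 3): no conditioning environment matches → elsewhere allophone [t].
Occurrence 2 (position 4): no conditioning environment matches → elsewhere allophone [t].
Occurrence 3 (position 6): between a vowel and a following unstressed vowel → [ɾ].
Occurrence 4 (position 8): between a vowel and a following unstressed vowel → [ɾ].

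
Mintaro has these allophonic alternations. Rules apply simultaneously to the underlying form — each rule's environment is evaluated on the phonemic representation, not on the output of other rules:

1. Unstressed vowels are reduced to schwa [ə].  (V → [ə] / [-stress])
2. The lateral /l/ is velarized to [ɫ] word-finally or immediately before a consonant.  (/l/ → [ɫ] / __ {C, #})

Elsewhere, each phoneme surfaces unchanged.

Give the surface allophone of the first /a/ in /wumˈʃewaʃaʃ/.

/a/ (between /w/ and /ʃ/) occurs in an unstressed syllable → [ə] by rule 1.

[ə]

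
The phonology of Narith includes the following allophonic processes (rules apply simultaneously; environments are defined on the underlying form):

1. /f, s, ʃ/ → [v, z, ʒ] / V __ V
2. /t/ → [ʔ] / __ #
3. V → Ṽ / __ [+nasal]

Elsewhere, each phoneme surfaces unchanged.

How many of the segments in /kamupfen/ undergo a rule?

2

Segments that undergo a rule: /a/ → [ã] (rule 3); /e/ → [ẽ] (rule 3).
All other segments surface unchanged.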